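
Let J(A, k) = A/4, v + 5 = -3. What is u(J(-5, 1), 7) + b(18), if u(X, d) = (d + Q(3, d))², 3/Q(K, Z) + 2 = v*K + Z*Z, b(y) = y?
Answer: 36418/529 ≈ 68.843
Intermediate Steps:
v = -8 (v = -5 - 3 = -8)
Q(K, Z) = 3/(-2 + Z² - 8*K) (Q(K, Z) = 3/(-2 + (-8*K + Z*Z)) = 3/(-2 + (-8*K + Z²)) = 3/(-2 + (Z² - 8*K)) = 3/(-2 + Z² - 8*K))
J(A, k) = A/4 (J(A, k) = A*(¼) = A/4)
u(X, d) = (d + 3/(-26 + d²))² (u(X, d) = (d + 3/(-2 + d² - 8*3))² = (d + 3/(-2 + d² - 24))² = (d + 3/(-26 + d²))²)
u(J(-5, 1), 7) + b(18) = (7 + 3/(-26 + 7²))² + 18 = (7 + 3/(-26 + 49))² + 18 = (7 + 3/23)² + 18 = (164/23)² + 18 = 26896/529 + 18 = 36418/529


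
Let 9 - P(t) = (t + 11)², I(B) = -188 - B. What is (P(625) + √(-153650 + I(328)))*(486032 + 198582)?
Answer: -276917463018 + 684614*I*√154166 ≈ -2.7692e+11 + 2.6881e+8*I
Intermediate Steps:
P(t) = 9 - (11 + t)² (P(t) = 9 - (t + 11)² = 9 - (11 + t)²)
(P(625) + √(-153650 + I(328)))*(486032 + 198582) = ((9 - (11 + 625)²) + √(-153650 + (-188 - 1*328)))*(486032 + 198582) = ((9 - 1*636²) + √(-153650 + (-188 - 328)))*684614 = ((9 - 1*404496) + √(-153650 - 516))*684614 = ((9 - 404496) + √(-154166))*684614 = (-404487 + I*√154166)*684614 = -276917463018 + 684614*I*√154166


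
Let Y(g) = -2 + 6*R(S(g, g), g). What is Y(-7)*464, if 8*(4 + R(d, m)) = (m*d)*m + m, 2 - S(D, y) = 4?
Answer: -48604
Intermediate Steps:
S(D, y) = -2 (S(D, y) = 2 - 1*4 = 2 - 4 = -2)
R(d, m) = -4 + m/8 + d*m**2/8 (R(d, m) = -4 + ((m*d)*m + m)/8 = -4 + ((d*m)*m + m)/8 = -4 + (d*m**2 + m)/8 = -4 + (m + d*m**2)/8 = -4 + (m/8 + d*m**2/8) = -4 + m/8 + d*m**2/8)
Y(g) = -26 - 3*g**2/2 + 3*g/4 (Y(g) = -2 + 6*(-4 + g/8 + (1/8)*(-2)*g**2) = -2 + 6*(-4 + g/8 - g**2/4) = -2 + 6*(-4 - g**2/4 + g/8) = -2 + (-24 - 3*g**2/2 + 3*g/4) = -26 - 3*g**2/2 + 3*g/4)
Y(-7)*464 = (-26 - 3/2*(-7)**2 + (3/4)*(-7))*464 = (-26 - 3/2*49 - 21/4)*464 = (-26 - 147/2 - 21/4)*464 = -419/4*464 = -48604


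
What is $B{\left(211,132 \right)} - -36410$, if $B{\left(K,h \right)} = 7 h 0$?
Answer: $36410$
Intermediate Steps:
$B{\left(K,h \right)} = 0$
$B{\left(211,132 \right)} - -36410 = 0 - -36410 = 0 + 36410 = 36410$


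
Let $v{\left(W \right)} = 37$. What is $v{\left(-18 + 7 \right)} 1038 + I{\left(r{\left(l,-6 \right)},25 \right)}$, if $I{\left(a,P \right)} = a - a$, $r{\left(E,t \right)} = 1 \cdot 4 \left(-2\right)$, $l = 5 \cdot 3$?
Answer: $38406$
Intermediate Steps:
$l = 15$
$r{\left(E,t \right)} = -8$ ($r{\left(E,t \right)} = 4 \left(-2\right) = -8$)
$I{\left(a,P \right)} = 0$
$v{\left(-18 + 7 \right)} 1038 + I{\left(r{\left(l,-6 \right)},25 \right)} = 37 \cdot 1038 + 0 = 38406 + 0 = 38406$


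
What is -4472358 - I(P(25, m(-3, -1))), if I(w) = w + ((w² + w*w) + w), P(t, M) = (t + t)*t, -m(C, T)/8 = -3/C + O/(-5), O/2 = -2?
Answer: -7599858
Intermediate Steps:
O = -4 (O = 2*(-2) = -4)
m(C, T) = -32/5 + 24/C (m(C, T) = -8*(-3/C - 4/(-5)) = -8*(-3/C - 4*(-⅕)) = -8*(-3/C + ⅘) = -8*(⅘ - 3/C) = -32/5 + 24/C)
P(t, M) = 2*t² (P(t, M) = (2*t)*t = 2*t²)
I(w) = 2*w + 2*w² (I(w) = w + ((w² + w²) + w) = w + (2*w² + w) = w + (w + 2*w²) = 2*w + 2*w²)
-4472358 - I(P(25, m(-3, -1))) = -4472358 - 2*2*25²*(1 + 2*25²) = -4472358 - 2*2*625*(1 + 2*625) = -4472358 - 2*1250*(1 + 1250) = -4472358 - 2*1250*1251 = -4472358 - 1*3127500 = -4472358 - 3127500 = -7599858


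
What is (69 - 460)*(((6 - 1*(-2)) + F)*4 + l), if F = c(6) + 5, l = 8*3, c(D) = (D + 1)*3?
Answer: -62560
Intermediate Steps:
c(D) = 3 + 3*D (c(D) = (1 + D)*3 = 3 + 3*D)
l = 24
F = 26 (F = (3 + 3*6) + 5 = (3 + 18) + 5 = 21 + 5 = 26)
(69 - 460)*(((6 - 1*(-2)) + F)*4 + l) = (69 - 460)*(((6 - 1*(-2)) + 26)*4 + 24) = -391*(((6 + 2) + 26)*4 + 24) = -391*((8 + 26)*4 + 24) = -391*(34*4 + 24) = -391*(136 + 24) = -391*160 = -62560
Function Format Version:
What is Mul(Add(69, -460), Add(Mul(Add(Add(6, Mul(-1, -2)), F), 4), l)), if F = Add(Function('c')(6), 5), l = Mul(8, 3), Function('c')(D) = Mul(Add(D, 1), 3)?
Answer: -62560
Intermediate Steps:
Function('c')(D) = Add(3, Mul(3, D)) (Function('c')(D) = Mul(Add(1, D), 3) = Add(3, Mul(3, D)))
l = 24
F = 26 (F = Add(Add(3, Mul(3, 6)), 5) = Add(Add(3, 18), 5) = Add(21, 5) = 26)
Mul(Add(69, -460), Add(Mul(Add(Add(6, Mul(-1, -2)), F), 4), l)) = Mul(Add(69, -460), Add(Mul(Add(Add(6, Mul(-1, -2)), 26), 4), 24)) = Mul(-391, Add(Mul(Add(Add(6, 2), 26), 4), 24)) = Mul(-391, Add(Mul(Add(8, 26), 4), 24)) = Mul(-391, Add(Mul(34, 4), 24)) = Mul(-391, Add(136, 24)) = Mul(-391, 160) = -62560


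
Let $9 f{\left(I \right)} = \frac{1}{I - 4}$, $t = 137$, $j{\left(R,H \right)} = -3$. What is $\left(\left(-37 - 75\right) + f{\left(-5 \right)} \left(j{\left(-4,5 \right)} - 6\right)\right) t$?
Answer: $- \frac{137959}{9} \approx -15329.0$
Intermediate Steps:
$f{\left(I \right)} = \frac{1}{9 \left(-4 + I\right)}$ ($f{\left(I \right)} = \frac{1}{9 \left(I - 4\right)} = \frac{1}{9 \left(-4 + I\right)}$)
$\left(\left(-37 - 75\right) + f{\left(-5 \right)} \left(j{\left(-4,5 \right)} - 6\right)\right) t = \left(\left(-37 - 75\right) + \frac{1}{9 \left(-4 - 5\right)} \left(-3 - 6\right)\right) 137 = \left(-112 + \frac{1}{9 \left(-9\right)} \left(-9\right)\right) 137 = \left(-112 + \frac{1}{9} \left(- \frac{1}{9}\right) \left(-9\right)\right) 137 = \left(-112 - - \frac{1}{9}\right) 137 = \left(-112 + \frac{1}{9}\right) 137 = \left(- \frac{1007}{9}\right) 137 = - \frac{137959}{9}$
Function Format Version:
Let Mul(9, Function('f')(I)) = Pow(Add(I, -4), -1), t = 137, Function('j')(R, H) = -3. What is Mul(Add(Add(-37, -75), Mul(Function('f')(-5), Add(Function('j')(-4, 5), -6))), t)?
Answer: Rational(-137959, 9) ≈ -15329.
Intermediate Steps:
Function('f')(I) = Mul(Rational(1, 9), Pow(Add(-4, I), -1)) (Function('f')(I) = Mul(Rational(1, 9), Pow(Add(I, -4), -1)) = Mul(Rational(1, 9), Pow(Add(-4, I), -1)))
Mul(Add(Add(-37, -75), Mul(Function('f')(-5), Add(Function('j')(-4, 5), -6))), t) = Mul(Add(Add(-37, -75), Mul(Mul(Rational(1, 9), Pow(Add(-4, -5), -1)), Add(-3, -6))), 137) = Mul(Add(-112, Mul(Mul(Rational(1, 9), Pow(-9, -1)), -9)), 137) = Mul(Add(-112, Mul(Mul(Rational(1, 9), Rational(-1, 9)), -9)), 137) = Mul(Add(-112, Mul(Rational(-1, 81), -9)), 137) = Mul(Add(-112, Rational(1, 9)), 137) = Mul(Rational(-1007, 9), 137) = Rational(-137959, 9)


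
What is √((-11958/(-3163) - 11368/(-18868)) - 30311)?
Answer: I*√6746330226019977379/14919871 ≈ 174.09*I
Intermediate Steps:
√((-11958/(-3163) - 11368/(-18868)) - 30311) = √((-11958*(-1/3163) - 11368*(-1/18868)) - 30311) = √((11958/3163 + 2842/4717) - 30311) = √(65395132/14919871 - 30311) = √(-452170814749/14919871) = I*√6746330226019977379/14919871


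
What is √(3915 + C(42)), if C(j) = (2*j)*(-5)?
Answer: √3495 ≈ 59.119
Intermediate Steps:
C(j) = -10*j
√(3915 + C(42)) = √(3915 - 10*42) = √(3915 - 420) = √3495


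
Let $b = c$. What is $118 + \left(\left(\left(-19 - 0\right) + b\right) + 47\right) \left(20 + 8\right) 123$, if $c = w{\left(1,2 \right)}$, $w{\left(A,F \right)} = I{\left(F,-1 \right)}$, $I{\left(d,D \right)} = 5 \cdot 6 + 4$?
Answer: $213646$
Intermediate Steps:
$I{\left(d,D \right)} = 34$ ($I{\left(d,D \right)} = 30 + 4 = 34$)
$w{\left(A,F \right)} = 34$
$c = 34$
$b = 34$
$118 + \left(\left(\left(-19 - 0\right) + b\right) + 47\right) \left(20 + 8\right) 123 = 118 + \left(\left(\left(-19 - 0\right) + 34\right) + 47\right) \left(20 + 8\right) 123 = 118 + \left(\left(\left(-19 + 0\right) + 34\right) + 47\right) 28 \cdot 123 = 118 + \left(\left(-19 + 34\right) + 47\right) 28 \cdot 123 = 118 + \left(15 + 47\right) 28 \cdot 123 = 118 + 62 \cdot 28 \cdot 123 = 118 + 1736 \cdot 123 = 118 + 213528 = 213646$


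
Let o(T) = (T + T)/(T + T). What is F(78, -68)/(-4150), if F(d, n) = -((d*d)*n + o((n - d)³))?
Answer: -413711/4150 ≈ -99.689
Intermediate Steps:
o(T) = 1 (o(T) = (2*T)/((2*T)) = (2*T)*(1/(2*T)) = 1)
F(d, n) = -1 - n*d² (F(d, n) = -((d*d)*n + 1) = -(d²*n + 1) = -(n*d² + 1) = -(1 + n*d²) = -1 - n*d²)
F(78, -68)/(-4150) = (-1 - 1*(-68)*78²)/(-4150) = (-1 - 1*(-68)*6084)*(-1/4150) = (-1 + 413712)*(-1/4150) = 413711*(-1/4150) = -413711/4150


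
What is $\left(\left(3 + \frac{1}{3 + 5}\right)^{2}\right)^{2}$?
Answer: $\frac{390625}{4096} \approx 95.367$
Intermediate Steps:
$\left(\left(3 + \frac{1}{3 + 5}\right)^{2}\right)^{2} = \left(\left(3 + \frac{1}{8}\right)^{2}\right)^{2} = \left(\left(\frac{25}{8}\right)^{2}\right)^{2} = \left(\frac{625}{64}\right)^{2} = \frac{390625}{4096}$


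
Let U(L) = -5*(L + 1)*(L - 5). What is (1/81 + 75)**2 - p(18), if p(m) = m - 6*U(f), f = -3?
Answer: 33650398/6561 ≈ 5128.9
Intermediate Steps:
U(L) = -5*(1 + L)*(-5 + L)
p(m) = 480 + m (p(m) = m - 6*(25 - 5*(-3)**2 + 20*(-3)) = m - 6*(25 - 5*9 - 60) = m - 6*(25 - 45 - 60) = m - 6*(-80) = m + 480 = 480 + m)
(1/81 + 75)**2 - p(18) = (1/81 + 75)**2 - (480 + 18) = (1/81 + 75)**2 - 1*498 = (6076/81)**2 - 498 = 36917776/6561 - 498 = 33650398/6561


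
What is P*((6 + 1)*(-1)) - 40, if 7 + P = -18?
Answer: 135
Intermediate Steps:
P = -25 (P = -7 - 18 = -25)
P*((6 + 1)*(-1)) - 40 = -25*(6 + 1)*(-1) - 40 = -175*(-1) - 40 = -25*(-7) - 40 = 175 - 40 = 135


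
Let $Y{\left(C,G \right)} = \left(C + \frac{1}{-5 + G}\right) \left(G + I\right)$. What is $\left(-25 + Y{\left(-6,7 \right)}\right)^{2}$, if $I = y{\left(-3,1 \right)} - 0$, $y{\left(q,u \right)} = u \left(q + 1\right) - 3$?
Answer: $1296$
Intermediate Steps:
$y{\left(q,u \right)} = -3 + u \left(1 + q\right)$ ($y{\left(q,u \right)} = u \left(1 + q\right) - 3 = -3 + u \left(1 + q\right)$)
$I = -5$ ($I = \left(-3 + 1 - 3\right) - 0 = \left(-3 + 1 - 3\right) + 0 = -5 + 0 = -5$)
$Y{\left(C,G \right)} = \left(-5 + G\right) \left(C + \frac{1}{-5 + G}\right)$ ($Y{\left(C,G \right)} = \left(C + \frac{1}{-5 + G}\right) \left(G - 5\right) = \left(C + \frac{1}{-5 + G}\right) \left(-5 + G\right) = \left(-5 + G\right) \left(C + \frac{1}{-5 + G}\right)$)
$\left(-25 + Y{\left(-6,7 \right)}\right)^{2} = \left(-25 - 11\right)^{2} = \left(-36\right)^{2} = 1296$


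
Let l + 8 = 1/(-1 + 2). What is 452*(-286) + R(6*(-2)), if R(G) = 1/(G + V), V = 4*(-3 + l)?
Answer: -6722145/52 ≈ -1.2927e+5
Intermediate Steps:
l = -7 (l = -8 + 1/(-1 + 2) = -8 + 1/1 = -8 + 1 = -7)
V = -40 (V = 4*(-3 - 7) = 4*(-10) = -40)
R(G) = 1/(-40 + G) (R(G) = 1/(G - 40) = 1/(-40 + G))
452*(-286) + R(6*(-2)) = 452*(-286) + 1/(-40 + 6*(-2)) = -129272 + 1/(-40 - 12) = -129272 + 1/(-52) = -129272 - 1/52 = -6722145/52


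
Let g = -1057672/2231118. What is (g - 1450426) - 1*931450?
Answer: -2657123737520/1115559 ≈ -2.3819e+6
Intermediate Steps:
g = -528836/1115559 (g = -1057672*1/2231118 = -528836/1115559 ≈ -0.47405)
(g - 1450426) - 1*931450 = (-528836/1115559 - 1450426) - 1*931450 = -1618036306970/1115559 - 931450 = -2657123737520/1115559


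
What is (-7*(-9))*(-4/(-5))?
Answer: 252/5 ≈ 50.400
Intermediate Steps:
(-7*(-9))*(-4/(-5)) = 63*(-4*(-1/5)) = 63*(4/5) = 252/5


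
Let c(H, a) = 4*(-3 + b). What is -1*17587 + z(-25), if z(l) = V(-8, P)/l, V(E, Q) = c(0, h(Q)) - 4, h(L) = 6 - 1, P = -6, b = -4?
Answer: -439643/25 ≈ -17586.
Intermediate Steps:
h(L) = 5
c(H, a) = -28 (c(H, a) = 4*(-3 - 4) = 4*(-7) = -28)
V(E, Q) = -32 (V(E, Q) = -28 - 4 = -32)
z(l) = -32/l
-1*17587 + z(-25) = -1*17587 - 32/(-25) = -17587 - 32*(-1/25) = -17587 + 32/25 = -439643/25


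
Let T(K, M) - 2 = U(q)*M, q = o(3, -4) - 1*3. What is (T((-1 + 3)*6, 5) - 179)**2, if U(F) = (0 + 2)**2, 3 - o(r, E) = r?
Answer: 24649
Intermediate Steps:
o(r, E) = 3 - r
q = -3 (q = (3 - 1*3) - 1*3 = (3 - 3) - 3 = 0 - 3 = -3)
U(F) = 4 (U(F) = 2**2 = 4)
T(K, M) = 2 + 4*M
(T((-1 + 3)*6, 5) - 179)**2 = ((2 + 4*5) - 179)**2 = ((2 + 20) - 179)**2 = (22 - 179)**2 = (-157)**2 = 24649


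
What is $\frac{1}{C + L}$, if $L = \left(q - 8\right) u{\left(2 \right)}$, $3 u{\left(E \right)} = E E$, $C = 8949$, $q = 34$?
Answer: $\frac{3}{26951} \approx 0.00011131$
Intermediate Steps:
$u{\left(E \right)} = \frac{E^{2}}{3}$ ($u{\left(E \right)} = \frac{E E}{3} = \frac{E^{2}}{3}$)
$L = \frac{104}{3}$ ($L = \left(34 - 8\right) \frac{2^{2}}{3} = 26 \cdot \frac{1}{3} \cdot 4 = 26 \cdot \frac{4}{3} = \frac{104}{3} \approx 34.667$)
$\frac{1}{C + L} = \frac{1}{8949 + \frac{104}{3}} = \frac{1}{\frac{26951}{3}} = \frac{3}{26951}$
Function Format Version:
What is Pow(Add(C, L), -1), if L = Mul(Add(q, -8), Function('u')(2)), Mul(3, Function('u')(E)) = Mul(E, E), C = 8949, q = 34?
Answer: Rational(3, 26951) ≈ 0.00011131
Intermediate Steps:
Function('u')(E) = Mul(Rational(1, 3), Pow(E, 2)) (Function('u')(E) = Mul(Rational(1, 3), Mul(E, E)) = Mul(Rational(1, 3), Pow(E, 2)))
L = Rational(104, 3) (L = Mul(Add(34, -8), Mul(Rational(1, 3), Pow(2, 2))) = Mul(26, Mul(Rational(1, 3), 4)) = Mul(26, Rational(4, 3)) = Rational(104, 3) ≈ 34.667)
Pow(Add(C, L), -1) = Pow(Add(8949, Rational(104, 3)), -1) = Pow(Rational(26951, 3), -1) = Rational(3, 26951)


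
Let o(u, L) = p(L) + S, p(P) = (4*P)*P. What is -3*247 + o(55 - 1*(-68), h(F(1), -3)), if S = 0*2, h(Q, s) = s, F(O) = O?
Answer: -705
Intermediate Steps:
p(P) = 4*P²
S = 0
o(u, L) = 4*L² (o(u, L) = 4*L² + 0 = 4*L²)
-3*247 + o(55 - 1*(-68), h(F(1), -3)) = -3*247 + 4*(-3)² = -741 + 4*9 = -741 + 36 = -705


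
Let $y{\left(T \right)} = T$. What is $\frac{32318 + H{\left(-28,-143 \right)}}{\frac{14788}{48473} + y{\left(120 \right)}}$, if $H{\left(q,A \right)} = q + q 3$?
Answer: $\frac{780560719}{2915774} \approx 267.7$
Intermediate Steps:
$H{\left(q,A \right)} = 4 q$ ($H{\left(q,A \right)} = q + 3 q = 4 q$)
$\frac{32318 + H{\left(-28,-143 \right)}}{\frac{14788}{48473} + y{\left(120 \right)}} = \frac{32318 + 4 \left(-28\right)}{\frac{14788}{48473} + 120} = \frac{32318 - 112}{14788 \cdot \frac{1}{48473} + 120} = \frac{32206}{\frac{14788}{48473} + 120} = \frac{32206}{\frac{5831548}{48473}} = 32206 \cdot \frac{48473}{5831548} = \frac{780560719}{2915774}$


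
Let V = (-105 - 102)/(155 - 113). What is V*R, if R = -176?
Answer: 6072/7 ≈ 867.43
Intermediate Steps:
V = -69/14 (V = -207/42 = -207*1/42 = -69/14 ≈ -4.9286)
V*R = -69/14*(-176) = 6072/7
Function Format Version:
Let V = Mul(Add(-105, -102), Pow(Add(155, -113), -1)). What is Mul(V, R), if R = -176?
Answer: Rational(6072, 7) ≈ 867.43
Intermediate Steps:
V = Rational(-69, 14) (V = Mul(-207, Pow(42, -1)) = Mul(-207, Rational(1, 42)) = Rational(-69, 14) ≈ -4.9286)
Mul(V, R) = Mul(Rational(-69, 14), -176) = Rational(6072, 7)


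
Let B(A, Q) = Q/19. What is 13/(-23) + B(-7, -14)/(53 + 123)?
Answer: -21897/38456 ≈ -0.56940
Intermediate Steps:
B(A, Q) = Q/19 (B(A, Q) = Q*(1/19) = Q/19)
13/(-23) + B(-7, -14)/(53 + 123) = 13/(-23) + ((1/19)*(-14))/(53 + 123) = 13*(-1/23) - 14/19/176 = -13/23 - 14/19*1/176 = -13/23 - 7/1672 = -21897/38456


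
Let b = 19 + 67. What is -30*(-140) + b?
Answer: 4286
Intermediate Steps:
b = 86
-30*(-140) + b = -30*(-140) + 86 = 4200 + 86 = 4286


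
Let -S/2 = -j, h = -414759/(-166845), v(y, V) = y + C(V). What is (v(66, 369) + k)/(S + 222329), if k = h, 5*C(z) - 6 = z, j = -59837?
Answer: 7979968/5709157825 ≈ 0.0013977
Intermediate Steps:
C(z) = 6/5 + z/5
v(y, V) = 6/5 + y + V/5 (v(y, V) = y + (6/5 + V/5) = 6/5 + y + V/5)
h = 138253/55615 (h = -414759*(-1/166845) = 138253/55615 ≈ 2.4859)
S = -119674 (S = -(-2)*(-59837) = -2*59837 = -119674)
k = 138253/55615 ≈ 2.4859
(v(66, 369) + k)/(S + 222329) = ((6/5 + 66 + (⅕)*369) + 138253/55615)/(-119674 + 222329) = ((6/5 + 66 + 369/5) + 138253/55615)/102655 = (141 + 138253/55615)*(1/102655) = (7979968/55615)*(1/102655) = 7979968/5709157825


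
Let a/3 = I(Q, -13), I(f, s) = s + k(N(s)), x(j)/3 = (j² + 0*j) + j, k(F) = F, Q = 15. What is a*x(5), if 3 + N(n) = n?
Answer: -7830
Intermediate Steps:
N(n) = -3 + n
x(j) = 3*j + 3*j² (x(j) = 3*((j² + 0*j) + j) = 3*((j² + 0) + j) = 3*(j² + j) = 3*(j + j²) = 3*j + 3*j²)
I(f, s) = -3 + 2*s (I(f, s) = s + (-3 + s) = -3 + 2*s)
a = -87 (a = 3*(-3 + 2*(-13)) = 3*(-3 - 26) = 3*(-29) = -87)
a*x(5) = -261*5*(1 + 5) = -261*5*6 = -87*90 = -7830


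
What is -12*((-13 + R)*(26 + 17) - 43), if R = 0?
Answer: 7224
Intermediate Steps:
-12*((-13 + R)*(26 + 17) - 43) = -12*((-13 + 0)*(26 + 17) - 43) = -12*(-13*43 - 43) = -12*(-559 - 43) = -12*(-602) = 7224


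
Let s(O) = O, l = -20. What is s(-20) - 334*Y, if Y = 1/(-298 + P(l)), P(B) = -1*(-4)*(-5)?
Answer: -3013/159 ≈ -18.950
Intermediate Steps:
P(B) = -20 (P(B) = 4*(-5) = -20)
Y = -1/318 (Y = 1/(-298 - 20) = 1/(-318) = -1/318 ≈ -0.0031447)
s(-20) - 334*Y = -20 - 334*(-1/318) = -20 + 167/159 = -3013/159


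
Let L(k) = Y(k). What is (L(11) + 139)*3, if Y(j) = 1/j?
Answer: 4590/11 ≈ 417.27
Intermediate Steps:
Y(j) = 1/j
L(k) = 1/k
(L(11) + 139)*3 = (1/11 + 139)*3 = (1530/11)*3 = 4590/11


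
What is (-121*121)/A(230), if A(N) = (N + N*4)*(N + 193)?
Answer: -14641/486450 ≈ -0.030098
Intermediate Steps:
A(N) = 5*N*(193 + N) (A(N) = (N + 4*N)*(193 + N) = (5*N)*(193 + N) = 5*N*(193 + N))
(-121*121)/A(230) = (-121*121)/((5*230*(193 + 230))) = -14641/(5*230*423) = -14641/486450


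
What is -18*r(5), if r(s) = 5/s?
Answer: -18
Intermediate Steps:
-18*r(5) = -90/5 = -18*1 = -18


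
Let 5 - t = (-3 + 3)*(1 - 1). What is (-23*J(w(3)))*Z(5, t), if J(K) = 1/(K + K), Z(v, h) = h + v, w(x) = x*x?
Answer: -115/9 ≈ -12.778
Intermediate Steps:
w(x) = x**2
t = 5 (t = 5 - (-3 + 3)*(1 - 1) = 5 - 0*0 = 5 - 1*0 = 5 + 0 = 5)
J(K) = 1/(2*K)
(-23*J(w(3)))*Z(5, t) = (-23/(2*(3**2)))*(5 + 5) = -23/(2*9)*10 = -23*1/18*10 = -23/18*10 = -115/9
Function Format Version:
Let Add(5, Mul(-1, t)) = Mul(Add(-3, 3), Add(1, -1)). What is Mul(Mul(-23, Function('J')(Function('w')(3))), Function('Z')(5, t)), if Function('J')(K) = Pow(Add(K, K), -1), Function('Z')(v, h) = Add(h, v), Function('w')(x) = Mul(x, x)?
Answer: Rational(-115, 9) ≈ -12.778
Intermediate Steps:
Function('w')(x) = Pow(x, 2)
t = 5 (t = Add(5, Mul(-1, Mul(Add(-3, 3), Add(1, -1)))) = Add(5, Mul(-1, Mul(0, 0))) = Add(5, Mul(-1, 0)) = Add(5, 0) = 5)
Function('J')(K) = Mul(Rational(1, 2), Pow(K, -1)) (Function('J')(K) = Pow(Mul(2, K), -1) = Mul(Rational(1, 2), Pow(K, -1)))
Mul(Mul(-23, Function('J')(Function('w')(3))), Function('Z')(5, t)) = Mul(Mul(-23, Mul(Rational(1, 2), Pow(Pow(3, 2), -1))), Add(5, 5)) = Mul(Mul(-23, Mul(Rational(1, 2), Pow(9, -1))), 10) = Mul(Mul(-23, Mul(Rational(1, 2), Rational(1, 9))), 10) = Mul(Mul(-23, Rational(1, 18)), 10) = Mul(Rational(-23, 18), 10) = Rational(-115, 9)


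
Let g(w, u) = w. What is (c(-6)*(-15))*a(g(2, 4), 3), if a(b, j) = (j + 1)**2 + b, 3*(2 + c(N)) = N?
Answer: 1080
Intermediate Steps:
c(N) = -2 + N/3
a(b, j) = b + (1 + j)**2 (a(b, j) = (1 + j)**2 + b = b + (1 + j)**2)
(c(-6)*(-15))*a(g(2, 4), 3) = ((-2 + (1/3)*(-6))*(-15))*(2 + (1 + 3)**2) = ((-2 - 2)*(-15))*(2 + 4**2) = (-4*(-15))*(2 + 16) = 60*18 = 1080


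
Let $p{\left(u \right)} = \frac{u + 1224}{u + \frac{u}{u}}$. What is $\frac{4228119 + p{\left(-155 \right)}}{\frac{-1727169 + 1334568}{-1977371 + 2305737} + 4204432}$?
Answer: $\frac{106904354802031}{106305593664347} \approx 1.0056$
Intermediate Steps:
$p{\left(u \right)} = \frac{1224 + u}{1 + u}$ ($p{\left(u \right)} = \frac{1224 + u}{u + 1} = \frac{1224 + u}{1 + u}$)
$\frac{4228119 + p{\left(-155 \right)}}{\frac{-1727169 + 1334568}{-1977371 + 2305737} + 4204432} = \frac{4228119 + \frac{1224 - 155}{1 - 155}}{\frac{-1727169 + 1334568}{-1977371 + 2305737} + 4204432} = \frac{4228119 + \frac{1}{-154} \cdot 1069}{- \frac{392601}{328366} + 4204432} = \frac{4228119 - \frac{1069}{154}}{\left(-392601\right) \frac{1}{328366} + 4204432} = \frac{4228119 - \frac{1069}{154}}{- \frac{392601}{328366} + 4204432} = \frac{651129257}{154 \cdot \frac{1380592125511}{328366}} = \frac{651129257}{154} \cdot \frac{328366}{1380592125511} = \frac{106904354802031}{106305593664347}$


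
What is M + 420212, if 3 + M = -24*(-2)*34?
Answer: 421841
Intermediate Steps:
M = 1629 (M = -3 - 24*(-2)*34 = -3 + 48*34 = -3 + 1632 = 1629)
M + 420212 = 1629 + 420212 = 421841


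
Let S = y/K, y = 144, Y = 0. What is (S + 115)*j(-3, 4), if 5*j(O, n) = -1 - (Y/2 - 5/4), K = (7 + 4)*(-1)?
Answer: 1121/220 ≈ 5.0955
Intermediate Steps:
K = -11 (K = 11*(-1) = -11)
j(O, n) = 1/20 (j(O, n) = (-1 - (0/2 - 5/4))/5 = (-1 - (0*(1/2) - 5*1/4))/5 = (-1 - (0 - 5/4))/5 = (-1 - 1*(-5/4))/5 = (-1 + 5/4)/5 = (1/5)*(1/4) = 1/20)
S = -144/11 (S = 144/(-11) = 144*(-1/11) = -144/11 ≈ -13.091)
(S + 115)*j(-3, 4) = (-144/11 + 115)*(1/20) = (1121/11)*(1/20) = 1121/220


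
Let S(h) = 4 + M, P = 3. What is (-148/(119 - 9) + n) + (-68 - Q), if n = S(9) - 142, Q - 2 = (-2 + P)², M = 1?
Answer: -11514/55 ≈ -209.35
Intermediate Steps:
S(h) = 5 (S(h) = 4 + 1 = 5)
Q = 3 (Q = 2 + (-2 + 3)² = 2 + 1² = 2 + 1 = 3)
n = -137 (n = 5 - 142 = -137)
(-148/(119 - 9) + n) + (-68 - Q) = (-148/(119 - 9) - 137) + (-68 - 1*3) = (-148/110 - 137) + (-68 - 3) = (-148*1/110 - 137) - 71 = (-74/55 - 137) - 71 = -7609/55 - 71 = -11514/55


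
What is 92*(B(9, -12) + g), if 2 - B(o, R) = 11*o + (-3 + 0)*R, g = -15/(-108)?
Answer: -110009/9 ≈ -12223.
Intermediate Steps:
g = 5/36 (g = -15*(-1/108) = 5/36 ≈ 0.13889)
B(o, R) = 2 - 11*o + 3*R (B(o, R) = 2 - (11*o + (-3 + 0)*R) = 2 - (11*o - 3*R) = 2 - (-3*R + 11*o) = 2 + (-11*o + 3*R) = 2 - 11*o + 3*R)
92*(B(9, -12) + g) = 92*((2 - 11*9 + 3*(-12)) + 5/36) = 92*((2 - 99 - 36) + 5/36) = 92*(-133 + 5/36) = 92*(-4783/36) = -110009/9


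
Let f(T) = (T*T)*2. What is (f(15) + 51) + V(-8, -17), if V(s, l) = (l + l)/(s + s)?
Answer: 4025/8 ≈ 503.13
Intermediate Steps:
f(T) = 2*T² (f(T) = T²*2 = 2*T²)
V(s, l) = l/s (V(s, l) = (2*l)/((2*s)) = (2*l)*(1/(2*s)) = l/s)
(f(15) + 51) + V(-8, -17) = (2*15² + 51) - 17/(-8) = (2*225 + 51) - 17*(-⅛) = (450 + 51) + 17/8 = 501 + 17/8 = 4025/8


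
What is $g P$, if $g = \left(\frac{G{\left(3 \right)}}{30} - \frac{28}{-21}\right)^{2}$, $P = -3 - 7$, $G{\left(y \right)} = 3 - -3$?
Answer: $- \frac{1058}{45} \approx -23.511$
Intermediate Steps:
$G{\left(y \right)} = 6$ ($G{\left(y \right)} = 3 + 3 = 6$)
$P = -10$
$g = \frac{529}{225}$ ($g = \left(\frac{6}{30} - \frac{28}{-21}\right)^{2} = \left(6 \cdot \frac{1}{30} - - \frac{4}{3}\right)^{2} = \left(\frac{1}{5} + \frac{4}{3}\right)^{2} = \left(\frac{23}{15}\right)^{2} = \frac{529}{225} \approx 2.3511$)
$g P = \frac{529}{225} \left(-10\right) = - \frac{1058}{45}$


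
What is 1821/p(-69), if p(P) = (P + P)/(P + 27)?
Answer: 12747/23 ≈ 554.22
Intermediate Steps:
p(P) = 2*P/(27 + P) (p(P) = (2*P)/(27 + P) = 2*P/(27 + P))
1821/p(-69) = 1821/((2*(-69)/(27 - 69))) = 1821/((2*(-69)/(-42))) = 1821/((2*(-69)*(-1/42))) = 1821/(23/7) = 1821*(7/23) = 12747/23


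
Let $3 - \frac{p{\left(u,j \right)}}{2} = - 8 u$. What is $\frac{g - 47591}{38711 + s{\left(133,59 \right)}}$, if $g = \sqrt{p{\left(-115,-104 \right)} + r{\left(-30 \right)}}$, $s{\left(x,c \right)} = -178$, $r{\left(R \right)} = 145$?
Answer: $- \frac{47591}{38533} + \frac{i \sqrt{1689}}{38533} \approx -1.2351 + 0.0010666 i$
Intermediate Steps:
$p{\left(u,j \right)} = 6 + 16 u$ ($p{\left(u,j \right)} = 6 - 2 \left(- 8 u\right) = 6 + 16 u$)
$g = i \sqrt{1689}$ ($g = \sqrt{\left(6 + 16 \left(-115\right)\right) + 145} = \sqrt{\left(6 - 1840\right) + 145} = \sqrt{-1834 + 145} = \sqrt{-1689} = i \sqrt{1689} \approx 41.097 i$)
$\frac{g - 47591}{38711 + s{\left(133,59 \right)}} = \frac{i \sqrt{1689} - 47591}{38711 - 178} = \frac{-47591 + i \sqrt{1689}}{38533} = \left(-47591 + i \sqrt{1689}\right) \frac{1}{38533} = - \frac{47591}{38533} + \frac{i \sqrt{1689}}{38533}$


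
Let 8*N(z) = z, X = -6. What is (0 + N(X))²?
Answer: 9/16 ≈ 0.56250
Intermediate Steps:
N(z) = z/8
(0 + N(X))² = (0 + (⅛)*(-6))² = (0 - ¾)² = (-¾)² = 9/16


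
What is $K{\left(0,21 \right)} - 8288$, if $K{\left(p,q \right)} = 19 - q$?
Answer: $-8290$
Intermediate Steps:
$K{\left(0,21 \right)} - 8288 = \left(19 - 21\right) - 8288 = -2 - 8288 = -8290$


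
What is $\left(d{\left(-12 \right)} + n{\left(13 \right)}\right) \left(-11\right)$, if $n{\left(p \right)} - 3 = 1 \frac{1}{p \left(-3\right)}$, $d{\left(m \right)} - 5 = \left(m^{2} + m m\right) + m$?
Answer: $- \frac{121825}{39} \approx -3123.7$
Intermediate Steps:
$d{\left(m \right)} = 5 + m + 2 m^{2}$ ($d{\left(m \right)} = 5 + \left(\left(m^{2} + m m\right) + m\right) = 5 + \left(\left(m^{2} + m^{2}\right) + m\right) = 5 + \left(2 m^{2} + m\right) = 5 + \left(m + 2 m^{2}\right) = 5 + m + 2 m^{2}$)
$n{\left(p \right)} = 3 - \frac{1}{3 p}$ ($n{\left(p \right)} = 3 + 1 \frac{1}{p \left(-3\right)} = 3 + 1 \frac{1}{\left(-3\right) p} = 3 + 1 \left(- \frac{1}{3 p}\right) = 3 - \frac{1}{3 p}$)
$\left(d{\left(-12 \right)} + n{\left(13 \right)}\right) \left(-11\right) = \left(\left(5 - 12 + 2 \left(-12\right)^{2}\right) + \left(3 - \frac{1}{3 \cdot 13}\right)\right) \left(-11\right) = \left(\left(5 - 12 + 2 \cdot 144\right) + \left(3 - \frac{1}{39}\right)\right) \left(-11\right) = \left(\left(5 - 12 + 288\right) + \left(3 - \frac{1}{39}\right)\right) \left(-11\right) = \left(281 + \frac{116}{39}\right) \left(-11\right) = \frac{11075}{39} \left(-11\right) = - \frac{121825}{39}$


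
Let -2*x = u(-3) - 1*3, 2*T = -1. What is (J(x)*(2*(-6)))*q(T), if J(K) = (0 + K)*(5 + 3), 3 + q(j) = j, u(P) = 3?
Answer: 0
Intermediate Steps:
T = -1/2 (T = (1/2)*(-1) = -1/2 ≈ -0.50000)
q(j) = -3 + j
x = 0 (x = -(3 - 1*3)/2 = -(3 - 3)/2 = -1/2*0 = 0)
J(K) = 8*K (J(K) = K*8 = 8*K)
(J(x)*(2*(-6)))*q(T) = ((8*0)*(2*(-6)))*(-3 - 1/2) = (0*(-12))*(-7/2) = 0*(-7/2) = 0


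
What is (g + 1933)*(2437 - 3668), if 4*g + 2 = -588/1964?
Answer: -4671993373/1964 ≈ -2.3788e+6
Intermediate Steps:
g = -1129/1964 (g = -½ + (-588/1964)/4 = -½ + (-588*1/1964)/4 = -½ + (¼)*(-147/491) = -½ - 147/1964 = -1129/1964 ≈ -0.57485)
(g + 1933)*(2437 - 3668) = (-1129/1964 + 1933)*(2437 - 3668) = (3795283/1964)*(-1231) = -4671993373/1964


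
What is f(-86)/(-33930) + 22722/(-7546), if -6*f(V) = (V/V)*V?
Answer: -165228347/54864810 ≈ -3.0116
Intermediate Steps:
f(V) = -V/6 (f(V) = -V/V*V/6 = -V/6)
f(-86)/(-33930) + 22722/(-7546) = -1/6*(-86)/(-33930) + 22722/(-7546) = (43/3)*(-1/33930) + 22722*(-1/7546) = -43/101790 - 1623/539 = -165228347/54864810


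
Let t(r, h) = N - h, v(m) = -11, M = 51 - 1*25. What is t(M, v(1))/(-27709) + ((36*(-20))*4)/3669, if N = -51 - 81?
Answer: -218617/280067 ≈ -0.78059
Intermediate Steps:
M = 26 (M = 51 - 25 = 26)
N = -132
t(r, h) = -132 - h
t(M, v(1))/(-27709) + ((36*(-20))*4)/3669 = (-132 - 1*(-11))/(-27709) + ((36*(-20))*4)/3669 = (-132 + 11)*(-1/27709) - 720*4*(1/3669) = -121*(-1/27709) - 2880*1/3669 = 1/229 - 960/1223 = -218617/280067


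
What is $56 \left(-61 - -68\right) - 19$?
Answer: $373$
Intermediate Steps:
$56 \left(-61 - -68\right) - 19 = 56 \left(-61 + 68\right) - 19 = 56 \cdot 7 - 19 = 392 - 19 = 373$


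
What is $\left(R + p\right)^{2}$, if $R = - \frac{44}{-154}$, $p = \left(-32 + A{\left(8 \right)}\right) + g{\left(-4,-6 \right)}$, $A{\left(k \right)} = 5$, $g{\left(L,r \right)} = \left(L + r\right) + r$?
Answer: $\frac{89401}{49} \approx 1824.5$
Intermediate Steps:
$g{\left(L,r \right)} = L + 2 r$
$p = -43$ ($p = \left(-32 + 5\right) + \left(-4 + 2 \left(-6\right)\right) = -27 - 16 = -43$)
$R = \frac{2}{7}$ ($R = \left(-44\right) \left(- \frac{1}{154}\right) = \frac{2}{7} \approx 0.28571$)
$\left(R + p\right)^{2} = \left(\frac{2}{7} - 43\right)^{2} = \left(- \frac{299}{7}\right)^{2} = \frac{89401}{49}$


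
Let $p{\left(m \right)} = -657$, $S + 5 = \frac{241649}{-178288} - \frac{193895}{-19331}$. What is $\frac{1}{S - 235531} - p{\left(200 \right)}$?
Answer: $\frac{41024164814903407}{62441651567759} \approx 657.0$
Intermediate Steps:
$S = \frac{974262177}{265114256}$ ($S = -5 + \left(\frac{241649}{-178288} - \frac{193895}{-19331}\right) = -5 + \left(241649 \left(- \frac{1}{178288}\right) - - \frac{14915}{1487}\right) = -5 + \left(- \frac{241649}{178288} + \frac{14915}{1487}\right) = -5 + \frac{2299833457}{265114256} = \frac{974262177}{265114256} \approx 3.6749$)
$\frac{1}{S - 235531} - p{\left(200 \right)} = \frac{1}{\frac{974262177}{265114256} - 235531} - -657 = \frac{1}{- \frac{62441651567759}{265114256}} + 657 = - \frac{265114256}{62441651567759} + 657 = \frac{41024164814903407}{62441651567759}$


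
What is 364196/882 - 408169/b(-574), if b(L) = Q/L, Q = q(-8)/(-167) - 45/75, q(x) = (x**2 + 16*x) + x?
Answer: -4108256497552/2961 ≈ -1.3875e+9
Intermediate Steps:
q(x) = x**2 + 17*x
Q = -141/835 (Q = -8*(17 - 8)/(-167) - 45/75 = -8*9*(-1/167) - 45*1/75 = -72*(-1/167) - 3/5 = 72/167 - 3/5 = -141/835 ≈ -0.16886)
b(L) = -141/(835*L)
364196/882 - 408169/b(-574) = 364196/882 - 408169/((-141/835/(-574))) = 364196*(1/882) - 408169/((-141/835*(-1/574))) = 26014/63 - 408169/141/479290 = 26014/63 - 408169*479290/141 = 26014/63 - 1*195631320010/141 = 26014/63 - 195631320010/141 = -4108256497552/2961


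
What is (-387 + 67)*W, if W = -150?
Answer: 48000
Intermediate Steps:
(-387 + 67)*W = (-387 + 67)*(-150) = -320*(-150) = 48000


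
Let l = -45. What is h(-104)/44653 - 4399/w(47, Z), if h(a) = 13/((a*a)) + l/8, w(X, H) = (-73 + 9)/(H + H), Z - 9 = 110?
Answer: 607749919739/37151296 ≈ 16359.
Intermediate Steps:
Z = 119 (Z = 9 + 110 = 119)
w(X, H) = -32/H (w(X, H) = -64*1/(2*H) = -32/H)
h(a) = -45/8 + 13/a² (h(a) = 13/((a*a)) - 45/8 = 13/(a²) - 45*⅛ = 13/a² - 45/8 = -45/8 + 13/a²)
h(-104)/44653 - 4399/w(47, Z) = (-45/8 + 13/(-104)²)/44653 - 4399/((-32/119)) = (-45/8 + 13*(1/10816))*(1/44653) - 4399/((-32*1/119)) = (-45/8 + 1/832)*(1/44653) - 4399/(-32/119) = -4679/832*1/44653 - 4399*(-119/32) = -4679/37151296 + 523481/32 = 607749919739/37151296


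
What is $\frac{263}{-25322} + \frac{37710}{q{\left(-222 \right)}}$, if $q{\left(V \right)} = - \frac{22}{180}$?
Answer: $- \frac{710250733}{2302} \approx -3.0854 \cdot 10^{5}$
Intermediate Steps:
$q{\left(V \right)} = - \frac{11}{90}$ ($q{\left(V \right)} = \left(-22\right) \frac{1}{180} = - \frac{11}{90}$)
$\frac{263}{-25322} + \frac{37710}{q{\left(-222 \right)}} = \frac{263}{-25322} + \frac{37710}{- \frac{11}{90}} = 263 \left(- \frac{1}{25322}\right) + 37710 \left(- \frac{90}{11}\right) = - \frac{263}{25322} - \frac{3393900}{11} = - \frac{710250733}{2302}$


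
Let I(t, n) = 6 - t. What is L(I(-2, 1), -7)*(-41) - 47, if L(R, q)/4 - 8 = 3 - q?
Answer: -2999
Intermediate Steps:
L(R, q) = 44 - 4*q (L(R, q) = 32 + 4*(3 - q) = 32 + (12 - 4*q) = 44 - 4*q)
L(I(-2, 1), -7)*(-41) - 47 = (44 - 4*(-7))*(-41) - 47 = (44 + 28)*(-41) - 47 = 72*(-41) - 47 = -2952 - 47 = -2999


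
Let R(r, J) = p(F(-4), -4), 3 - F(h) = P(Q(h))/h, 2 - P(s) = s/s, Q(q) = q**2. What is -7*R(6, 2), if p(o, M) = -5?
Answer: 35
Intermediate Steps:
P(s) = 1 (P(s) = 2 - s/s = 2 - 1*1 = 2 - 1 = 1)
F(h) = 3 - 1/h
R(r, J) = -5
-7*R(6, 2) = -7*(-5) = 35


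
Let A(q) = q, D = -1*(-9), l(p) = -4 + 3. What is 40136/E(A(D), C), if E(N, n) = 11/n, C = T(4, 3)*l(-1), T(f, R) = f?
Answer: -160544/11 ≈ -14595.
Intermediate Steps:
l(p) = -1
D = 9
C = -4 (C = 4*(-1) = -4)
40136/E(A(D), C) = 40136/((11/(-4))) = 40136/((11*(-¼))) = 40136/(-11/4) = 40136*(-4/11) = -160544/11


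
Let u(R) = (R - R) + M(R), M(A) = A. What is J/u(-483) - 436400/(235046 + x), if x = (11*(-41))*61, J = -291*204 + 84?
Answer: 806126240/6682627 ≈ 120.63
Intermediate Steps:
J = -59280 (J = -59364 + 84 = -59280)
x = -27511 (x = -451*61 = -27511)
u(R) = R (u(R) = (R - R) + R = 0 + R = R)
J/u(-483) - 436400/(235046 + x) = -59280/(-483) - 436400/(235046 - 27511) = -59280*(-1/483) - 436400/207535 = 19760/161 - 436400*1/207535 = 19760/161 - 87280/41507 = 806126240/6682627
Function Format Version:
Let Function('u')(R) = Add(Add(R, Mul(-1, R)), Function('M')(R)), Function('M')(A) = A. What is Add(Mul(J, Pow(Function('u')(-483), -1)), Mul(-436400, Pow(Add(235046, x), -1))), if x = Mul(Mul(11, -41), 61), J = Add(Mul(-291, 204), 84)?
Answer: Rational(806126240, 6682627) ≈ 120.63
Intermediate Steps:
J = -59280 (J = Add(-59364, 84) = -59280)
x = -27511 (x = Mul(-451, 61) = -27511)
Function('u')(R) = R (Function('u')(R) = Add(Add(R, Mul(-1, R)), R) = Add(0, R) = R)
Add(Mul(J, Pow(Function('u')(-483), -1)), Mul(-436400, Pow(Add(235046, x), -1))) = Add(Mul(-59280, Pow(-483, -1)), Mul(-436400, Pow(Add(235046, -27511), -1))) = Add(Mul(-59280, Rational(-1, 483)), Mul(-436400, Pow(207535, -1))) = Add(Rational(19760, 161), Mul(-436400, Rational(1, 207535))) = Add(Rational(19760, 161), Rational(-87280, 41507)) = Rational(806126240, 6682627)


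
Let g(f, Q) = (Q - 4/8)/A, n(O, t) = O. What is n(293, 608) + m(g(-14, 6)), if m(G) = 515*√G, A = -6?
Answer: 293 + 515*I*√33/6 ≈ 293.0 + 493.08*I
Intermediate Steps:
g(f, Q) = 1/12 - Q/6 (g(f, Q) = (Q - 4/8)/(-6) = (Q - 4*⅛)*(-⅙) = (Q - ½)*(-⅙) = (-½ + Q)*(-⅙) = 1/12 - Q/6)
n(293, 608) + m(g(-14, 6)) = 293 + 515*√(1/12 - ⅙*6) = 293 + 515*√(1/12 - 1) = 293 + 515*√(-11/12) = 293 + 515*(I*√33/6) = 293 + 515*I*√33/6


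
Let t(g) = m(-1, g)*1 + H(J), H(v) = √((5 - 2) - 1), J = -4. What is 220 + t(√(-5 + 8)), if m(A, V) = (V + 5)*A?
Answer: 215 + √2 - √3 ≈ 214.68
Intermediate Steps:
m(A, V) = A*(5 + V) (m(A, V) = (5 + V)*A = A*(5 + V))
H(v) = √2 (H(v) = √(3 - 1) = √2)
t(g) = -5 + √2 - g (t(g) = -(5 + g)*1 + √2 = (-5 - g)*1 + √2 = (-5 - g) + √2 = -5 + √2 - g)
220 + t(√(-5 + 8)) = 220 + (-5 + √2 - √(-5 + 8)) = 220 + (-5 + √2 - √3) = 215 + √2 - √3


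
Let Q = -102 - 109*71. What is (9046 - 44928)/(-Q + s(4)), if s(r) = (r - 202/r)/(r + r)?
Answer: -82016/17909 ≈ -4.5796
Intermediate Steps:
Q = -7841 (Q = -102 - 7739 = -7841)
s(r) = (r - 202/r)/(2*r) (s(r) = (r - 202/r)/((2*r)) = (r - 202/r)*(1/(2*r)) = (r - 202/r)/(2*r))
(9046 - 44928)/(-Q + s(4)) = (9046 - 44928)/(-1*(-7841) + (1/2 - 101/4**2)) = -35882/(7841 + (1/2 - 101*1/16)) = -35882/(7841 + (1/2 - 101/16)) = -35882/(7841 - 93/16) = -35882/125363/16 = -35882*16/125363 = -82016/17909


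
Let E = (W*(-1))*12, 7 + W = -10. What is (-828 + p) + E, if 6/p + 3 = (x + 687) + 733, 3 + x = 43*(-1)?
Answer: -285166/457 ≈ -624.00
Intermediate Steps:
W = -17 (W = -7 - 10 = -17)
x = -46 (x = -3 + 43*(-1) = -3 - 43 = -46)
p = 2/457 (p = 6/(-3 + ((-46 + 687) + 733)) = 6/(-3 + (641 + 733)) = 6/(-3 + 1374) = 6/1371 = 6*(1/1371) = 2/457 ≈ 0.0043764)
E = 204 (E = -17*(-1)*12 = 17*12 = 204)
(-828 + p) + E = (-828 + 2/457) + 204 = -378394/457 + 204 = -285166/457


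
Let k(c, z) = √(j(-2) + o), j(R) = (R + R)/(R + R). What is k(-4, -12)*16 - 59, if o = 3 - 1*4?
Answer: -59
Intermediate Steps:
j(R) = 1 (j(R) = (2*R)/((2*R)) = (2*R)*(1/(2*R)) = 1)
o = -1 (o = 3 - 4 = -1)
k(c, z) = 0 (k(c, z) = √(1 - 1) = √0 = 0)
k(-4, -12)*16 - 59 = 0*16 - 59 = 0 - 59 = -59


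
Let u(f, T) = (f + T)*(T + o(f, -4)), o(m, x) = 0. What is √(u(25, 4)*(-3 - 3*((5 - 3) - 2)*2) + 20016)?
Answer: 2*√4917 ≈ 140.24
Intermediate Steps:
u(f, T) = T*(T + f) (u(f, T) = (f + T)*(T + 0) = (T + f)*T = T*(T + f))
√(u(25, 4)*(-3 - 3*((5 - 3) - 2)*2) + 20016) = √((4*(4 + 25))*(-3 - 3*((5 - 3) - 2)*2) + 20016) = √((4*29)*(-3 - 3*(2 - 2)*2) + 20016) = √(116*(-3 - 0*2) + 20016) = √(116*(-3 - 3*0) + 20016) = √(116*(-3 + 0) + 20016) = √(116*(-3) + 20016) = √(-348 + 20016) = √19668 = 2*√4917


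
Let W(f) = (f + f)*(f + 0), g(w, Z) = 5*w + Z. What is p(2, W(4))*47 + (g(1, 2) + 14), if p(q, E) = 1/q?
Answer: 89/2 ≈ 44.500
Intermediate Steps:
g(w, Z) = Z + 5*w
W(f) = 2*f**2 (W(f) = (2*f)*f = 2*f**2)
p(2, W(4))*47 + (g(1, 2) + 14) = 47/2 + ((2 + 5*1) + 14) = (1/2)*47 + ((2 + 5) + 14) = 47/2 + (7 + 14) = 47/2 + 21 = 89/2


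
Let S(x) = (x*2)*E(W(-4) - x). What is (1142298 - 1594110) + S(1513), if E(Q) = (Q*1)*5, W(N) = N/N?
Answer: -23328372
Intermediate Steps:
W(N) = 1
E(Q) = 5*Q (E(Q) = Q*5 = 5*Q)
S(x) = 2*x*(5 - 5*x) (S(x) = (x*2)*(5*(1 - x)) = (2*x)*(5 - 5*x) = 2*x*(5 - 5*x))
(1142298 - 1594110) + S(1513) = (1142298 - 1594110) + 10*1513*(1 - 1*1513) = -451812 + 10*1513*(1 - 1513) = -451812 + 10*1513*(-1512) = -451812 - 22876560 = -23328372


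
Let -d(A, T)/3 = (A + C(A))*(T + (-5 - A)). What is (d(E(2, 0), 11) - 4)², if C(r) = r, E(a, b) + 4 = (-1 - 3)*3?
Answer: 4443664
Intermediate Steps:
E(a, b) = -16 (E(a, b) = -4 + (-1 - 3)*3 = -4 - 4*3 = -4 - 12 = -16)
d(A, T) = -6*A*(-5 + T - A) (d(A, T) = -3*(A + A)*(T + (-5 - A)) = -3*2*A*(-5 + T - A) = -6*A*(-5 + T - A))
(d(E(2, 0), 11) - 4)² = (6*(-16)*(5 - 16 - 1*11) - 4)² = (6*(-16)*(5 - 16 - 11) - 4)² = (6*(-16)*(-22) - 4)² = (2112 - 4)² = 2108² = 4443664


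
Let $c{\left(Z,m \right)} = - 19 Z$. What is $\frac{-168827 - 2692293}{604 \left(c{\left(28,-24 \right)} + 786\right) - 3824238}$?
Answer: $\frac{1430560}{1835411} \approx 0.77942$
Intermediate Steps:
$\frac{-168827 - 2692293}{604 \left(c{\left(28,-24 \right)} + 786\right) - 3824238} = \frac{-168827 - 2692293}{604 \left(\left(-19\right) 28 + 786\right) - 3824238} = - \frac{2861120}{604 \left(-532 + 786\right) - 3824238} = - \frac{2861120}{604 \cdot 254 - 3824238} = - \frac{2861120}{153416 - 3824238} = - \frac{2861120}{-3670822} = \left(-2861120\right) \left(- \frac{1}{3670822}\right) = \frac{1430560}{1835411}$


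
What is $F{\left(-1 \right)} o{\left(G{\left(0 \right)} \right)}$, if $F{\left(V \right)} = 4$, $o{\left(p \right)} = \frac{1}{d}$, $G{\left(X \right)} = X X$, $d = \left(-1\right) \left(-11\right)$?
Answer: $\frac{4}{11} \approx 0.36364$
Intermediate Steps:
$d = 11$
$G{\left(X \right)} = X^{2}$
$o{\left(p \right)} = \frac{1}{11}$
$F{\left(-1 \right)} o{\left(G{\left(0 \right)} \right)} = 4 \cdot \frac{1}{11} = \frac{4}{11}$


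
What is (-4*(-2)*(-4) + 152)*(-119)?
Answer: -14280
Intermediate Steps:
(-4*(-2)*(-4) + 152)*(-119) = (8*(-4) + 152)*(-119) = (-32 + 152)*(-119) = 120*(-119) = -14280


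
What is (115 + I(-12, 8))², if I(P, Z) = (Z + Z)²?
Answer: 137641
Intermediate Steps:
I(P, Z) = 4*Z² (I(P, Z) = (2*Z)² = 4*Z²)
(115 + I(-12, 8))² = (115 + 4*8²)² = (115 + 4*64)² = (115 + 256)² = 371² = 137641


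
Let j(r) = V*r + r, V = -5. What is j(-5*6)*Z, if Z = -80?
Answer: -9600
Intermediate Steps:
j(r) = -4*r (j(r) = -5*r + r = -4*r)
j(-5*6)*Z = -(-20)*6*(-80) = -4*(-30)*(-80) = 120*(-80) = -9600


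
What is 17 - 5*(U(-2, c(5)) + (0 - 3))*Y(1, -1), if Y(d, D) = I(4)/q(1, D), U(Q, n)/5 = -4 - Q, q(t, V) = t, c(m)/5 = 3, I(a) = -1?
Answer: -48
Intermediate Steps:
c(m) = 15 (c(m) = 5*3 = 15)
U(Q, n) = -20 - 5*Q (U(Q, n) = 5*(-4 - Q) = -20 - 5*Q)
Y(d, D) = -1 (Y(d, D) = -1/1 = -1*1 = -1)
17 - 5*(U(-2, c(5)) + (0 - 3))*Y(1, -1) = 17 - 5*((-20 - 5*(-2)) + (0 - 3))*(-1) = 17 - 5*((-20 + 10) - 3)*(-1) = 17 - 5*(-10 - 3)*(-1) = 17 - (-65)*(-1) = 17 - 5*13 = 17 - 65 = -48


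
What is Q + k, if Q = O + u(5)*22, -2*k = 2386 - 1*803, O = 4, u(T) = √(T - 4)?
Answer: -1531/2 ≈ -765.50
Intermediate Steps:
u(T) = √(-4 + T)
k = -1583/2 (k = -(2386 - 1*803)/2 = -(2386 - 803)/2 = -½*1583 = -1583/2 ≈ -791.50)
Q = 26 (Q = 4 + √(-4 + 5)*22 = 4 + √1*22 = 4 + 1*22 = 4 + 22 = 26)
Q + k = 26 - 1583/2 = -1531/2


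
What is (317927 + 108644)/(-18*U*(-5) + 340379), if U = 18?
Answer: 426571/341999 ≈ 1.2473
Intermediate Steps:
(317927 + 108644)/(-18*U*(-5) + 340379) = (317927 + 108644)/(-18*18*(-5) + 340379) = 426571/(-324*(-5) + 340379) = 426571/(1620 + 340379) = 426571/341999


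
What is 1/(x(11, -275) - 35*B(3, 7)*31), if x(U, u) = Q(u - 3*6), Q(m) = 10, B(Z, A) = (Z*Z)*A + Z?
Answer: -1/71600 ≈ -1.3966e-5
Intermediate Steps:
B(Z, A) = Z + A*Z² (B(Z, A) = Z²*A + Z = A*Z² + Z = Z + A*Z²)
x(U, u) = 10
1/(x(11, -275) - 35*B(3, 7)*31) = 1/(10 - 105*(1 + 7*3)*31) = 1/(10 - 105*(1 + 21)*31) = 1/(10 - 105*22*31) = 1/(10 - 35*66*31) = 1/(10 - 2310*31) = 1/(10 - 71610) = 1/(-71600) = -1/71600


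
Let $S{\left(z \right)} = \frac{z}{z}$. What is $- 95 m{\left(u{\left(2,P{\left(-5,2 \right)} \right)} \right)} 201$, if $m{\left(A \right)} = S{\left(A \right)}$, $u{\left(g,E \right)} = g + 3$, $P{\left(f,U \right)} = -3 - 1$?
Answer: $-19095$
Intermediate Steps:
$P{\left(f,U \right)} = -4$ ($P{\left(f,U \right)} = -3 - 1 = -4$)
$S{\left(z \right)} = 1$
$u{\left(g,E \right)} = 3 + g$
$m{\left(A \right)} = 1$
$- 95 m{\left(u{\left(2,P{\left(-5,2 \right)} \right)} \right)} 201 = \left(-95\right) 1 \cdot 201 = \left(-95\right) 201 = -19095$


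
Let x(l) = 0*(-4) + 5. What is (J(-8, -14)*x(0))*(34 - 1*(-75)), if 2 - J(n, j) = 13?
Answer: -5995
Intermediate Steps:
J(n, j) = -11 (J(n, j) = 2 - 1*13 = 2 - 13 = -11)
x(l) = 5 (x(l) = 0 + 5 = 5)
(J(-8, -14)*x(0))*(34 - 1*(-75)) = (-11*5)*(34 - 1*(-75)) = -55*(34 + 75) = -55*109 = -5995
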